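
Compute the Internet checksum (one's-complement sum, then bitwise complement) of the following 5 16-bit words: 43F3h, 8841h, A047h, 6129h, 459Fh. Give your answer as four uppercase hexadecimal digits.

ECBA

One's-complement addition (fold any carry out of bit 15 back into bit 0):
  0x43F3 + 0x8841 = 0x0CC34
  0xCC34 + 0xA047 = 0x16C7B → wrap carry → 0x6C7C
  0x6C7C + 0x6129 = 0x0CDA5
  0xCDA5 + 0x459F = 0x11344 → wrap carry → 0x1345
One's-complement sum = 0x1345.
Checksum = ~0x1345 & 0xFFFF = 0xECBA.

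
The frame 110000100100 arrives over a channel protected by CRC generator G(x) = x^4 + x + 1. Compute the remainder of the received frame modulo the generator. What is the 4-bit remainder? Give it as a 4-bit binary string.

1011

Modulo-2 division of 110000100100 by 10011:
  pos 0: 11000 XOR 10011 = 01011
  pos 1: 10110 XOR 10011 = 00101
  pos 3: 10110 XOR 10011 = 00101
  pos 5: 10101 XOR 10011 = 00110
  pos 7: 11000 XOR 10011 = 01011
Remainder = 1011 (nonzero — an error is detected).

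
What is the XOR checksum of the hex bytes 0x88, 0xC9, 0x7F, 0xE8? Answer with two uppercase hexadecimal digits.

D6

XOR the bytes together:
  start with 0x88
  0x88 ⊕ 0xC9 = 0x41
  0x41 ⊕ 0x7F = 0x3E
  0x3E ⊕ 0xE8 = 0xD6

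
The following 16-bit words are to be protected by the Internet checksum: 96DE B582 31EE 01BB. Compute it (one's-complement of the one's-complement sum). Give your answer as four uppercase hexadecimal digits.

7FF5

One's-complement addition (fold any carry out of bit 15 back into bit 0):
  0x96DE + 0xB582 = 0x14C60 → wrap carry → 0x4C61
  0x4C61 + 0x31EE = 0x07E4F
  0x7E4F + 0x01BB = 0x0800A
One's-complement sum = 0x800A.
Checksum = ~0x800A & 0xFFFF = 0x7FF5.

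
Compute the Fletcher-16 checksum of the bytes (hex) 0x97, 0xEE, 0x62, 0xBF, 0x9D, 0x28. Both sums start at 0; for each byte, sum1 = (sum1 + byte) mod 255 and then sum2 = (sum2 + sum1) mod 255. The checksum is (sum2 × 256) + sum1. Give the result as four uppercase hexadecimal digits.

Running sums (mod 255):
  after byte 0 (0x97): sum1=151, sum2=151
  after byte 1 (0xEE): sum1=134, sum2=30
  after byte 2 (0x62): sum1=232, sum2=7
  after byte 3 (0xBF): sum1=168, sum2=175
  after byte 4 (0x9D): sum1=70, sum2=245
  after byte 5 (0x28): sum1=110, sum2=100
Checksum = sum2·256 + sum1 = 100·256 + 110 = 25710 = 0x646E.

646E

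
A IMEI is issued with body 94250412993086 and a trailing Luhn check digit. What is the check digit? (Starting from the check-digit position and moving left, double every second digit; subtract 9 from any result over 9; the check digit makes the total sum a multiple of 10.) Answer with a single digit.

5

Partial digits right→left: 6 8 0 3 9 9 2 1 4 0 5 2 4 9
Double every second digit counting from the check-digit position (so the 1st, 3rd, 5th, ... of the partial from the right).
  doubled (with −9 where >9): 3 0 9 4 8 1 8 → sum 33
  kept as-is: 8 3 9 1 0 2 9 → sum 32
Total = 33 + 32 = 65.
Check digit = (10 − (65 mod 10)) mod 10 = 5.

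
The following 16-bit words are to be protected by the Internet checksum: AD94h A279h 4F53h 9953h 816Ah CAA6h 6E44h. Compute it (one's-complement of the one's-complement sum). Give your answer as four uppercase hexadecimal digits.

One's-complement addition (fold any carry out of bit 15 back into bit 0):
  0xAD94 + 0xA279 = 0x1500D → wrap carry → 0x500E
  0x500E + 0x4F53 = 0x09F61
  0x9F61 + 0x9953 = 0x138B4 → wrap carry → 0x38B5
  0x38B5 + 0x816A = 0x0BA1F
  0xBA1F + 0xCAA6 = 0x184C5 → wrap carry → 0x84C6
  0x84C6 + 0x6E44 = 0x0F30A
One's-complement sum = 0xF30A.
Checksum = ~0xF30A & 0xFFFF = 0x0CF5.

0CF5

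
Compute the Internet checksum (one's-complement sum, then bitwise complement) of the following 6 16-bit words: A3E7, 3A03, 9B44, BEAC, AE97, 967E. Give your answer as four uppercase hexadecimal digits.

One's-complement addition (fold any carry out of bit 15 back into bit 0):
  0xA3E7 + 0x3A03 = 0x0DDEA
  0xDDEA + 0x9B44 = 0x1792E → wrap carry → 0x792F
  0x792F + 0xBEAC = 0x137DB → wrap carry → 0x37DC
  0x37DC + 0xAE97 = 0x0E673
  0xE673 + 0x967E = 0x17CF1 → wrap carry → 0x7CF2
One's-complement sum = 0x7CF2.
Checksum = ~0x7CF2 & 0xFFFF = 0x830D.

830D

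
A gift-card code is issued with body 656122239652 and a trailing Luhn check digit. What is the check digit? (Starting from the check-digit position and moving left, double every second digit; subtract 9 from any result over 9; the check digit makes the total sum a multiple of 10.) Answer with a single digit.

Partial digits right→left: 2 5 6 9 3 2 2 2 1 6 5 6
Double every second digit counting from the check-digit position (so the 1st, 3rd, 5th, ... of the partial from the right).
  doubled (with −9 where >9): 4 3 6 4 2 1 → sum 20
  kept as-is: 5 9 2 2 6 6 → sum 30
Total = 20 + 30 = 50.
Check digit = (10 − (50 mod 10)) mod 10 = 0.

0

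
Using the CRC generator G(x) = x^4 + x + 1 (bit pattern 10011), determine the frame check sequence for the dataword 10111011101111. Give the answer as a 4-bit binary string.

0000

Append 4 zeros: 101110111011110000. Divide by 10011 (XOR where the leading bit is 1):
  pos 0: 10111 XOR 10011 = 00100
  pos 2: 10001 XOR 10011 = 00010
  pos 5: 10110 XOR 10011 = 00101
  pos 7: 10111 XOR 10011 = 00100
  pos 9: 10011 XOR 10011 = 00000
Remainder (last 4 bits) = 0000. This is the CRC / FCS.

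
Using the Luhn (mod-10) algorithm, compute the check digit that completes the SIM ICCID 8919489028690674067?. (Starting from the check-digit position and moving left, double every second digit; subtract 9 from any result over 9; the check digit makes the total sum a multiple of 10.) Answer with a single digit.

8

Partial digits right→left: 7 6 0 4 7 6 0 9 6 8 2 0 9 8 4 9 1 9 8
Double every second digit counting from the check-digit position (so the 1st, 3rd, 5th, ... of the partial from the right).
  doubled (with −9 where >9): 5 0 5 0 3 4 9 8 2 7 → sum 43
  kept as-is: 6 4 6 9 8 0 8 9 9 → sum 59
Total = 43 + 59 = 102.
Check digit = (10 − (102 mod 10)) mod 10 = 8.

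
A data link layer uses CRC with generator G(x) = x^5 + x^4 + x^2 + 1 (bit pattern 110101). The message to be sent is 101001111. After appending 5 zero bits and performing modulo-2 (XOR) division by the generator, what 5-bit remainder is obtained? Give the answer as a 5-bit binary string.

Append 5 zeros: 10100111100000. Divide by 110101 (XOR where the leading bit is 1):
  pos 0: 101001 XOR 110101 = 011100
  pos 1: 111001 XOR 110101 = 001100
  pos 3: 110011 XOR 110101 = 000110
  pos 6: 110000 XOR 110101 = 000101
Remainder (last 5 bits) = 10100. This is the CRC / FCS.

10100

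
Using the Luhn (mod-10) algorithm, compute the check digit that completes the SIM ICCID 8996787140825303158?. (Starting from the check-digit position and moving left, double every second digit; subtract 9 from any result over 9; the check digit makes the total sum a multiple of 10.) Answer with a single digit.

Partial digits right→left: 8 5 1 3 0 3 5 2 8 0 4 1 7 8 7 6 9 9 8
Double every second digit counting from the check-digit position (so the 1st, 3rd, 5th, ... of the partial from the right).
  doubled (with −9 where >9): 7 2 0 1 7 8 5 5 9 7 → sum 51
  kept as-is: 5 3 3 2 0 1 8 6 9 → sum 37
Total = 51 + 37 = 88.
Check digit = (10 − (88 mod 10)) mod 10 = 2.

2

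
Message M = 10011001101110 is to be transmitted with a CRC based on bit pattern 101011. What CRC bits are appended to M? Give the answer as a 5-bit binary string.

Append 5 zeros: 1001100110111000000. Divide by 101011 (XOR where the leading bit is 1):
  pos 0: 100110 XOR 101011 = 001101
  pos 2: 110101 XOR 101011 = 011110
  pos 3: 111101 XOR 101011 = 010110
  pos 4: 101100 XOR 101011 = 000111
  pos 7: 111111 XOR 101011 = 010100
  pos 8: 101000 XOR 101011 = 000011
  pos 12: 110000 XOR 101011 = 011011
  pos 13: 110110 XOR 101011 = 011101
Remainder (last 5 bits) = 11101. This is the CRC / FCS.

11101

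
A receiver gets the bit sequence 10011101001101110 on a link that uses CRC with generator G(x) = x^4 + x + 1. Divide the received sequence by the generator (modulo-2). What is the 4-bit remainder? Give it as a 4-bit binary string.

Modulo-2 division of 10011101001101110 by 10011:
  pos 0: 10011 XOR 10011 = 00000
  pos 5: 10100 XOR 10011 = 00111
  pos 7: 11111 XOR 10011 = 01100
  pos 8: 11000 XOR 10011 = 01011
  pos 9: 10111 XOR 10011 = 00100
  pos 11: 10011 XOR 10011 = 00000
Remainder = 0000 (zero — the frame passes the CRC check).

0000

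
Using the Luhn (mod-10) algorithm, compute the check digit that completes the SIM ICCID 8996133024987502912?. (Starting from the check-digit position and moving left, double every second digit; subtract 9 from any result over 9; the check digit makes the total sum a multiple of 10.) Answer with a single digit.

7

Partial digits right→left: 2 1 9 2 0 5 7 8 9 4 2 0 3 3 1 6 9 9 8
Double every second digit counting from the check-digit position (so the 1st, 3rd, 5th, ... of the partial from the right).
  doubled (with −9 where >9): 4 9 0 5 9 4 6 2 9 7 → sum 55
  kept as-is: 1 2 5 8 4 0 3 6 9 → sum 38
Total = 55 + 38 = 93.
Check digit = (10 − (93 mod 10)) mod 10 = 7.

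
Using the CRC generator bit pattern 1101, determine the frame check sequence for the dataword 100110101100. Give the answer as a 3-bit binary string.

Append 3 zeros: 100110101100000. Divide by 1101 (XOR where the leading bit is 1):
  pos 0: 1001 XOR 1101 = 0100
  pos 1: 1001 XOR 1101 = 0100
  pos 2: 1000 XOR 1101 = 0101
  pos 3: 1011 XOR 1101 = 0110
  pos 4: 1100 XOR 1101 = 0001
  pos 7: 1110 XOR 1101 = 0011
  pos 9: 1100 XOR 1101 = 0001
Remainder (last 3 bits) = 100. This is the CRC / FCS.

100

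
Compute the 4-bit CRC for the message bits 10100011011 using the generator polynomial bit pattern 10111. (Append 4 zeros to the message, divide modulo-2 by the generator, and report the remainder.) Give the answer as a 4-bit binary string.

0101

Append 4 zeros: 101000110110000. Divide by 10111 (XOR where the leading bit is 1):
  pos 0: 10100 XOR 10111 = 00011
  pos 3: 11011 XOR 10111 = 01100
  pos 4: 11000 XOR 10111 = 01111
  pos 5: 11111 XOR 10111 = 01000
  pos 6: 10001 XOR 10111 = 00110
  pos 8: 11000 XOR 10111 = 01111
  pos 9: 11110 XOR 10111 = 01001
  pos 10: 10010 XOR 10111 = 00101
Remainder (last 4 bits) = 0101. This is the CRC / FCS.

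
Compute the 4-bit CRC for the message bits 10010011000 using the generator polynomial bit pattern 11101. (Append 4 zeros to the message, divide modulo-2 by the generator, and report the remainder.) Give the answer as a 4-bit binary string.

1111

Append 4 zeros: 100100110000000. Divide by 11101 (XOR where the leading bit is 1):
  pos 0: 10010 XOR 11101 = 01111
  pos 1: 11110 XOR 11101 = 00011
  pos 4: 11110 XOR 11101 = 00011
  pos 7: 11000 XOR 11101 = 00101
  pos 9: 10100 XOR 11101 = 01001
  pos 10: 10010 XOR 11101 = 01111
Remainder (last 4 bits) = 1111. This is the CRC / FCS.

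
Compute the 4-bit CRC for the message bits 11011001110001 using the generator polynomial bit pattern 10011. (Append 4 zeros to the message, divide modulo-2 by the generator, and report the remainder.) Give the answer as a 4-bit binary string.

Append 4 zeros: 110110011100010000. Divide by 10011 (XOR where the leading bit is 1):
  pos 0: 11011 XOR 10011 = 01000
  pos 1: 10000 XOR 10011 = 00011
  pos 4: 11011 XOR 10011 = 01000
  pos 5: 10001 XOR 10011 = 00010
  pos 8: 10000 XOR 10011 = 00011
  pos 11: 11100 XOR 10011 = 01111
  pos 12: 11110 XOR 10011 = 01101
  pos 13: 11010 XOR 10011 = 01001
Remainder (last 4 bits) = 1001. This is the CRC / FCS.

1001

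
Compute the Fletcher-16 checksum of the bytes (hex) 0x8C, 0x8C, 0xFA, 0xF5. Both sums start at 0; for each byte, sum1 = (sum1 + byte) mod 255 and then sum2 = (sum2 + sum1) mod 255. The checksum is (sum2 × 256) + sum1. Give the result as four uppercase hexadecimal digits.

Running sums (mod 255):
  after byte 0 (0x8C): sum1=140, sum2=140
  after byte 1 (0x8C): sum1=25, sum2=165
  after byte 2 (0xFA): sum1=20, sum2=185
  after byte 3 (0xF5): sum1=10, sum2=195
Checksum = sum2·256 + sum1 = 195·256 + 10 = 49930 = 0xC30A.

C30A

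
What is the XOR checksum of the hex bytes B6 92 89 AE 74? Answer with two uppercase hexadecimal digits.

77

XOR the bytes together:
  start with 0xB6
  0xB6 ⊕ 0x92 = 0x24
  0x24 ⊕ 0x89 = 0xAD
  0xAD ⊕ 0xAE = 0x03
  0x03 ⊕ 0x74 = 0x77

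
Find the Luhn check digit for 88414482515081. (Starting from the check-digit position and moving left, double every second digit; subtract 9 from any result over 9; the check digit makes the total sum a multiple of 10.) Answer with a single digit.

Partial digits right→left: 1 8 0 5 1 5 2 8 4 4 1 4 8 8
Double every second digit counting from the check-digit position (so the 1st, 3rd, 5th, ... of the partial from the right).
  doubled (with −9 where >9): 2 0 2 4 8 2 7 → sum 25
  kept as-is: 8 5 5 8 4 4 8 → sum 42
Total = 25 + 42 = 67.
Check digit = (10 − (67 mod 10)) mod 10 = 3.

3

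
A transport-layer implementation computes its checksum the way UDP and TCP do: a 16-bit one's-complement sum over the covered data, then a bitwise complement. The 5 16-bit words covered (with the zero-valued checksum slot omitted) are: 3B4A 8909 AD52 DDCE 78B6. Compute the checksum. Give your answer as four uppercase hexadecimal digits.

37D4

One's-complement addition (fold any carry out of bit 15 back into bit 0):
  0x3B4A + 0x8909 = 0x0C453
  0xC453 + 0xAD52 = 0x171A5 → wrap carry → 0x71A6
  0x71A6 + 0xDDCE = 0x14F74 → wrap carry → 0x4F75
  0x4F75 + 0x78B6 = 0x0C82B
One's-complement sum = 0xC82B.
Checksum = ~0xC82B & 0xFFFF = 0x37D4.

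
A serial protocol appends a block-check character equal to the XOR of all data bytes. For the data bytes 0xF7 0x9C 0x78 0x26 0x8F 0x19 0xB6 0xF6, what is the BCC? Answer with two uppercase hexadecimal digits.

E3

XOR the bytes together:
  start with 0xF7
  0xF7 ⊕ 0x9C = 0x6B
  0x6B ⊕ 0x78 = 0x13
  0x13 ⊕ 0x26 = 0x35
  0x35 ⊕ 0x8F = 0xBA
  0xBA ⊕ 0x19 = 0xA3
  0xA3 ⊕ 0xB6 = 0x15
  0x15 ⊕ 0xF6 = 0xE3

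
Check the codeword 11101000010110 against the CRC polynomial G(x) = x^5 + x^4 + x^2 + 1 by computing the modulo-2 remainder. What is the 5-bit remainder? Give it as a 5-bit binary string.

10000

Modulo-2 division of 11101000010110 by 110101:
  pos 0: 111010 XOR 110101 = 001111
  pos 2: 111100 XOR 110101 = 001001
  pos 4: 100101 XOR 110101 = 010000
  pos 5: 100000 XOR 110101 = 010101
  pos 6: 101011 XOR 110101 = 011110
  pos 7: 111101 XOR 110101 = 001000
Remainder = 10000 (nonzero — an error is detected).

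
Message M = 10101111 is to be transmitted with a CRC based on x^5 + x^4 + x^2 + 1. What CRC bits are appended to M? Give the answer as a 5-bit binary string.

01100

Append 5 zeros: 1010111100000. Divide by 110101 (XOR where the leading bit is 1):
  pos 0: 101011 XOR 110101 = 011110
  pos 1: 111101 XOR 110101 = 001000
  pos 3: 100010 XOR 110101 = 010111
  pos 4: 101110 XOR 110101 = 011011
  pos 5: 110110 XOR 110101 = 000011
Remainder (last 5 bits) = 01100. This is the CRC / FCS.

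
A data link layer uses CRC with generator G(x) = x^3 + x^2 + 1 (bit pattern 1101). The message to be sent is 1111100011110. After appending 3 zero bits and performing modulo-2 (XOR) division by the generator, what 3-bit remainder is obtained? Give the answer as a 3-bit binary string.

010

Append 3 zeros: 1111100011110000. Divide by 1101 (XOR where the leading bit is 1):
  pos 0: 1111 XOR 1101 = 0010
  pos 2: 1010 XOR 1101 = 0111
  pos 3: 1110 XOR 1101 = 0011
  pos 5: 1101 XOR 1101 = 0000
  pos 9: 1110 XOR 1101 = 0011
  pos 11: 1100 XOR 1101 = 0001
Remainder (last 3 bits) = 010. This is the CRC / FCS.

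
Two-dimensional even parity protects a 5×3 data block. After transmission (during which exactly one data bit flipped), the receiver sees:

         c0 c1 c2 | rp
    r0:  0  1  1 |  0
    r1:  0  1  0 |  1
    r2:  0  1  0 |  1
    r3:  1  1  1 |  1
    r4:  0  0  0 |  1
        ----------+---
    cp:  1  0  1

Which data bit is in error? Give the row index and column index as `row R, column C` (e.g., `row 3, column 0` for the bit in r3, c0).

row 4, column 2

Recompute each row's even parity and compare to rp:
  r0: data parity 0, sent rp 0 → ok
  r1: data parity 1, sent rp 1 → ok
  r2: data parity 1, sent rp 1 → ok
  r3: data parity 1, sent rp 1 → ok
  r4: data parity 0, sent rp 1 → mismatch
Recompute each column's even parity and compare to cp:
  c0: data parity 1, sent cp 1 → ok
  c1: data parity 0, sent cp 0 → ok
  c2: data parity 0, sent cp 1 → mismatch
Exactly one row (r4) and one column (c2) fail → the flipped bit is at their intersection.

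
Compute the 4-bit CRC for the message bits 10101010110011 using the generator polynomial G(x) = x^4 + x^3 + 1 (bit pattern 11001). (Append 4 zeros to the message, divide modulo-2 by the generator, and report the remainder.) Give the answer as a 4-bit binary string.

Append 4 zeros: 101010101100110000. Divide by 11001 (XOR where the leading bit is 1):
  pos 0: 10101 XOR 11001 = 01100
  pos 1: 11000 XOR 11001 = 00001
  pos 5: 11011 XOR 11001 = 00010
  pos 8: 10001 XOR 11001 = 01000
  pos 9: 10001 XOR 11001 = 01000
  pos 10: 10000 XOR 11001 = 01001
  pos 11: 10010 XOR 11001 = 01011
  pos 12: 10110 XOR 11001 = 01111
  pos 13: 11110 XOR 11001 = 00111
Remainder (last 4 bits) = 0111. This is the CRC / FCS.

0111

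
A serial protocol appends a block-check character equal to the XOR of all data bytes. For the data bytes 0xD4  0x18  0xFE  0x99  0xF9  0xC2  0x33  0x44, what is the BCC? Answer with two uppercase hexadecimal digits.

E7

XOR the bytes together:
  start with 0xD4
  0xD4 ⊕ 0x18 = 0xCC
  0xCC ⊕ 0xFE = 0x32
  0x32 ⊕ 0x99 = 0xAB
  0xAB ⊕ 0xF9 = 0x52
  0x52 ⊕ 0xC2 = 0x90
  0x90 ⊕ 0x33 = 0xA3
  0xA3 ⊕ 0x44 = 0xE7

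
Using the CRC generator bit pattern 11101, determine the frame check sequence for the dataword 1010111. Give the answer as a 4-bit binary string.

1110

Append 4 zeros: 10101110000. Divide by 11101 (XOR where the leading bit is 1):
  pos 0: 10101 XOR 11101 = 01000
  pos 1: 10001 XOR 11101 = 01100
  pos 2: 11001 XOR 11101 = 00100
  pos 4: 10000 XOR 11101 = 01101
  pos 5: 11010 XOR 11101 = 00111
Remainder (last 4 bits) = 1110. This is the CRC / FCS.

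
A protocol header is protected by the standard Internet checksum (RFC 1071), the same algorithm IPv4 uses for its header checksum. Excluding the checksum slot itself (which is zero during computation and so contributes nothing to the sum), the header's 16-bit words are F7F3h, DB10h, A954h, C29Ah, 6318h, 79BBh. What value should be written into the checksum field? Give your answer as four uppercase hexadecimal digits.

One's-complement addition (fold any carry out of bit 15 back into bit 0):
  0xF7F3 + 0xDB10 = 0x1D303 → wrap carry → 0xD304
  0xD304 + 0xA954 = 0x17C58 → wrap carry → 0x7C59
  0x7C59 + 0xC29A = 0x13EF3 → wrap carry → 0x3EF4
  0x3EF4 + 0x6318 = 0x0A20C
  0xA20C + 0x79BB = 0x11BC7 → wrap carry → 0x1BC8
One's-complement sum = 0x1BC8.
Checksum = ~0x1BC8 & 0xFFFF = 0xE437.

E437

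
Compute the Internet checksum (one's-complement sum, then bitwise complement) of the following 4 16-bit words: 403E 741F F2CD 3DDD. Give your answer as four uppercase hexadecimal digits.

One's-complement addition (fold any carry out of bit 15 back into bit 0):
  0x403E + 0x741F = 0x0B45D
  0xB45D + 0xF2CD = 0x1A72A → wrap carry → 0xA72B
  0xA72B + 0x3DDD = 0x0E508
One's-complement sum = 0xE508.
Checksum = ~0xE508 & 0xFFFF = 0x1AF7.

1AF7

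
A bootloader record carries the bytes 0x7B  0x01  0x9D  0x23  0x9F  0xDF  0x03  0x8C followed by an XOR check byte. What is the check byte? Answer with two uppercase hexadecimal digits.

0B

XOR the bytes together:
  start with 0x7B
  0x7B ⊕ 0x01 = 0x7A
  0x7A ⊕ 0x9D = 0xE7
  0xE7 ⊕ 0x23 = 0xC4
  0xC4 ⊕ 0x9F = 0x5B
  0x5B ⊕ 0xDF = 0x84
  0x84 ⊕ 0x03 = 0x87
  0x87 ⊕ 0x8C = 0x0B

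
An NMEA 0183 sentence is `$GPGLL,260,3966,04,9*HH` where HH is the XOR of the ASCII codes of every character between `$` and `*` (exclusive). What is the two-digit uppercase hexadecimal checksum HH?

XOR the ASCII codes of the payload characters:
  'G' = 0x47 → acc = 0x47
  'P' = 0x50 → acc = 0x17
  'G' = 0x47 → acc = 0x50
  'L' = 0x4C → acc = 0x1C
  'L' = 0x4C → acc = 0x50
  ',' = 0x2C → acc = 0x7C
  '2' = 0x32 → acc = 0x4E
  '6' = 0x36 → acc = 0x78
  '0' = 0x30 → acc = 0x48
  ',' = 0x2C → acc = 0x64
  '3' = 0x33 → acc = 0x57
  '9' = 0x39 → acc = 0x6E
  '6' = 0x36 → acc = 0x58
  '6' = 0x36 → acc = 0x6E
  ',' = 0x2C → acc = 0x42
  '0' = 0x30 → acc = 0x72
  '4' = 0x34 → acc = 0x46
  ',' = 0x2C → acc = 0x6A
  '9' = 0x39 → acc = 0x53
Checksum = 0x53.

53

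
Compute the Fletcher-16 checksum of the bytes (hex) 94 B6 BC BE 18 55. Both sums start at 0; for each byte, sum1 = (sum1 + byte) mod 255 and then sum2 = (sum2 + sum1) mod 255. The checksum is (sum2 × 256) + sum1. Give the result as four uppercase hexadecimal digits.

C134

Running sums (mod 255):
  after byte 0 (94): sum1=148, sum2=148
  after byte 1 (B6): sum1=75, sum2=223
  after byte 2 (BC): sum1=8, sum2=231
  after byte 3 (BE): sum1=198, sum2=174
  after byte 4 (18): sum1=222, sum2=141
  after byte 5 (55): sum1=52, sum2=193
Checksum = sum2·256 + sum1 = 193·256 + 52 = 49460 = 0xC134.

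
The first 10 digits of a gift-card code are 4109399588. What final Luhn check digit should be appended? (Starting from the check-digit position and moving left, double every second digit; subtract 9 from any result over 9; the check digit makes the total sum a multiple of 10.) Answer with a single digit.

8

Partial digits right→left: 8 8 5 9 9 3 9 0 1 4
Double every second digit counting from the check-digit position (so the 1st, 3rd, 5th, ... of the partial from the right).
  doubled (with −9 where >9): 7 1 9 9 2 → sum 28
  kept as-is: 8 9 3 0 4 → sum 24
Total = 28 + 24 = 52.
Check digit = (10 − (52 mod 10)) mod 10 = 8.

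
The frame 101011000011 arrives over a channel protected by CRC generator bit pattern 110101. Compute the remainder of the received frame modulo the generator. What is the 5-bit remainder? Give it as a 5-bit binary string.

Modulo-2 division of 101011000011 by 110101:
  pos 0: 101011 XOR 110101 = 011110
  pos 1: 111100 XOR 110101 = 001001
  pos 3: 100100 XOR 110101 = 010001
  pos 4: 100010 XOR 110101 = 010111
  pos 5: 101111 XOR 110101 = 011010
  pos 6: 110101 XOR 110101 = 000000
Remainder = 00000 (zero — the frame passes the CRC check).

00000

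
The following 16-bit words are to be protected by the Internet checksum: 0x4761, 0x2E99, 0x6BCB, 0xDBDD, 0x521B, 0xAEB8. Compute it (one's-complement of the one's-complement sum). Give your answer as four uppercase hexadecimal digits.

One's-complement addition (fold any carry out of bit 15 back into bit 0):
  0x4761 + 0x2E99 = 0x075FA
  0x75FA + 0x6BCB = 0x0E1C5
  0xE1C5 + 0xDBDD = 0x1BDA2 → wrap carry → 0xBDA3
  0xBDA3 + 0x521B = 0x10FBE → wrap carry → 0x0FBF
  0x0FBF + 0xAEB8 = 0x0BE77
One's-complement sum = 0xBE77.
Checksum = ~0xBE77 & 0xFFFF = 0x4188.

4188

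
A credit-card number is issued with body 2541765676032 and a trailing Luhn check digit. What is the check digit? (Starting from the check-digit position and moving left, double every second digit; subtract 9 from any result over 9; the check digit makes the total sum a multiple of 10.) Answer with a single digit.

6

Partial digits right→left: 2 3 0 6 7 6 5 6 7 1 4 5 2
Double every second digit counting from the check-digit position (so the 1st, 3rd, 5th, ... of the partial from the right).
  doubled (with −9 where >9): 4 0 5 1 5 8 4 → sum 27
  kept as-is: 3 6 6 6 1 5 → sum 27
Total = 27 + 27 = 54.
Check digit = (10 − (54 mod 10)) mod 10 = 6.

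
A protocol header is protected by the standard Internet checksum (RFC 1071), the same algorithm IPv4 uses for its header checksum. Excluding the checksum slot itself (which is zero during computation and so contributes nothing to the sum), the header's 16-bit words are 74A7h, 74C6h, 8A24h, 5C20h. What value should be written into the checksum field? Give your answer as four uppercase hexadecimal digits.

304D

One's-complement addition (fold any carry out of bit 15 back into bit 0):
  0x74A7 + 0x74C6 = 0x0E96D
  0xE96D + 0x8A24 = 0x17391 → wrap carry → 0x7392
  0x7392 + 0x5C20 = 0x0CFB2
One's-complement sum = 0xCFB2.
Checksum = ~0xCFB2 & 0xFFFF = 0x304D.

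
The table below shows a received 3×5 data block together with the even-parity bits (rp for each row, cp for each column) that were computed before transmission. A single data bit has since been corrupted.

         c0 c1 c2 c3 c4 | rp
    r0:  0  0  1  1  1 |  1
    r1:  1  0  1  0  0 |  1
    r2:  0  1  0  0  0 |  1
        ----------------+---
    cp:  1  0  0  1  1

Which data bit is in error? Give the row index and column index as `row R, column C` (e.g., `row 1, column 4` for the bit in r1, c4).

Recompute each row's even parity and compare to rp:
  r0: data parity 1, sent rp 1 → ok
  r1: data parity 0, sent rp 1 → mismatch
  r2: data parity 1, sent rp 1 → ok
Recompute each column's even parity and compare to cp:
  c0: data parity 1, sent cp 1 → ok
  c1: data parity 1, sent cp 0 → mismatch
  c2: data parity 0, sent cp 0 → ok
  c3: data parity 1, sent cp 1 → ok
  c4: data parity 1, sent cp 1 → ok
Exactly one row (r1) and one column (c1) fail → the flipped bit is at their intersection.

row 1, column 1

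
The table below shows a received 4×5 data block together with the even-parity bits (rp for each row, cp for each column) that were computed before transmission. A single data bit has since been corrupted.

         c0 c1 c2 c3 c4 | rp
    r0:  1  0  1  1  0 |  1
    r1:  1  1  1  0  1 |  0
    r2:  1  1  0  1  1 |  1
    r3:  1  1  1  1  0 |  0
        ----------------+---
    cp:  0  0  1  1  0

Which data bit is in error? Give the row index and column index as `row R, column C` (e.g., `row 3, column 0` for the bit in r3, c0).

row 2, column 1

Recompute each row's even parity and compare to rp:
  r0: data parity 1, sent rp 1 → ok
  r1: data parity 0, sent rp 0 → ok
  r2: data parity 0, sent rp 1 → mismatch
  r3: data parity 0, sent rp 0 → ok
Recompute each column's even parity and compare to cp:
  c0: data parity 0, sent cp 0 → ok
  c1: data parity 1, sent cp 0 → mismatch
  c2: data parity 1, sent cp 1 → ok
  c3: data parity 1, sent cp 1 → ok
  c4: data parity 0, sent cp 0 → ok
Exactly one row (r2) and one column (c1) fail → the flipped bit is at their intersection.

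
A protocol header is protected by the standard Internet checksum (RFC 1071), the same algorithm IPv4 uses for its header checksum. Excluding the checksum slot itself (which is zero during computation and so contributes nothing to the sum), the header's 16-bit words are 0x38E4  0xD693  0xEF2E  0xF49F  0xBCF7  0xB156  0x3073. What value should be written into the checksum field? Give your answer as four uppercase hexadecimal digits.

6DF7

One's-complement addition (fold any carry out of bit 15 back into bit 0):
  0x38E4 + 0xD693 = 0x10F77 → wrap carry → 0x0F78
  0x0F78 + 0xEF2E = 0x0FEA6
  0xFEA6 + 0xF49F = 0x1F345 → wrap carry → 0xF346
  0xF346 + 0xBCF7 = 0x1B03D → wrap carry → 0xB03E
  0xB03E + 0xB156 = 0x16194 → wrap carry → 0x6195
  0x6195 + 0x3073 = 0x09208
One's-complement sum = 0x9208.
Checksum = ~0x9208 & 0xFFFF = 0x6DF7.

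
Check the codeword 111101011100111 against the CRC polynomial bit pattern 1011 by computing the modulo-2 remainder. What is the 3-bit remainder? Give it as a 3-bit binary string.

101

Modulo-2 division of 111101011100111 by 1011:
  pos 0: 1111 XOR 1011 = 0100
  pos 1: 1000 XOR 1011 = 0011
  pos 3: 1110 XOR 1011 = 0101
  pos 4: 1011 XOR 1011 = 0000
  pos 8: 1100 XOR 1011 = 0111
  pos 9: 1111 XOR 1011 = 0100
  pos 10: 1001 XOR 1011 = 0010
Remainder = 101 (nonzero — an error is detected).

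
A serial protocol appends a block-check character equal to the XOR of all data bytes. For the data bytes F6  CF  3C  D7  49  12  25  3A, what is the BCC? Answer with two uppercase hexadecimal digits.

96

XOR the bytes together:
  start with 0xF6
  0xF6 ⊕ 0xCF = 0x39
  0x39 ⊕ 0x3C = 0x05
  0x05 ⊕ 0xD7 = 0xD2
  0xD2 ⊕ 0x49 = 0x9B
  0x9B ⊕ 0x12 = 0x89
  0x89 ⊕ 0x25 = 0xAC
  0xAC ⊕ 0x3A = 0x96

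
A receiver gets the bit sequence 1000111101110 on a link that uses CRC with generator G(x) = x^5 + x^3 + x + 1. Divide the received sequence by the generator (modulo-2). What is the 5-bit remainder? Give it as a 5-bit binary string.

Modulo-2 division of 1000111101110 by 101011:
  pos 0: 100011 XOR 101011 = 001000
  pos 2: 100011 XOR 101011 = 001000
  pos 4: 100001 XOR 101011 = 001010
  pos 6: 101011 XOR 101011 = 000000
Remainder = 00000 (zero — the frame passes the CRC check).

00000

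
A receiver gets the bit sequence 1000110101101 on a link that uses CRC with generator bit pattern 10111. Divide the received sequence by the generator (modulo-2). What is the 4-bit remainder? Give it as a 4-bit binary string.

Modulo-2 division of 1000110101101 by 10111:
  pos 0: 10001 XOR 10111 = 00110
  pos 2: 11010 XOR 10111 = 01101
  pos 3: 11011 XOR 10111 = 01100
  pos 4: 11000 XOR 10111 = 01111
  pos 5: 11111 XOR 10111 = 01000
  pos 6: 10001 XOR 10111 = 00110
  pos 8: 11001 XOR 10111 = 01110
Remainder = 1110 (nonzero — an error is detected).

1110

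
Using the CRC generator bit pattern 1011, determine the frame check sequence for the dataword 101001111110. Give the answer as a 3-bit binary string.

Append 3 zeros: 101001111110000. Divide by 1011 (XOR where the leading bit is 1):
  pos 0: 1010 XOR 1011 = 0001
  pos 3: 1011 XOR 1011 = 0000
  pos 7: 1111 XOR 1011 = 0100
  pos 8: 1000 XOR 1011 = 0011
  pos 10: 1100 XOR 1011 = 0111
  pos 11: 1110 XOR 1011 = 0101
Remainder (last 3 bits) = 101. This is the CRC / FCS.

101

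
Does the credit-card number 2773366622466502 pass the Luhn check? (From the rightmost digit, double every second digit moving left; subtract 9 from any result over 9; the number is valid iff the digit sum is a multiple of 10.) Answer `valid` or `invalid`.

valid

From the right, keep odd positions and double even positions (subtract 9 from any doubled value over 9):
  doubled (positions 2,4,...): 0 3 8 4 3 6 5 4 → sum 33
  kept (positions 1,3,...): 2 5 6 2 6 6 3 7 → sum 37
Total = 70.
70 mod 10 = 0, so the number is valid.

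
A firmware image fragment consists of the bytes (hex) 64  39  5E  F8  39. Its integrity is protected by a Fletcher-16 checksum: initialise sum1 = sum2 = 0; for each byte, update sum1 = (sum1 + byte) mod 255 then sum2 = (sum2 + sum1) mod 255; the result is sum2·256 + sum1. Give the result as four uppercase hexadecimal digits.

212E

Running sums (mod 255):
  after byte 0 (64): sum1=100, sum2=100
  after byte 1 (39): sum1=157, sum2=2
  after byte 2 (5E): sum1=251, sum2=253
  after byte 3 (F8): sum1=244, sum2=242
  after byte 4 (39): sum1=46, sum2=33
Checksum = sum2·256 + sum1 = 33·256 + 46 = 8494 = 0x212E.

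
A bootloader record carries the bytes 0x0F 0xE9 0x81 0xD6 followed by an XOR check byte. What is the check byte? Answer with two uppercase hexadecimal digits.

XOR the bytes together:
  start with 0x0F
  0x0F ⊕ 0xE9 = 0xE6
  0xE6 ⊕ 0x81 = 0x67
  0x67 ⊕ 0xD6 = 0xB1

B1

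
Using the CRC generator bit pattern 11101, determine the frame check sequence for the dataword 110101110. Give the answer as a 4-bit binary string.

0110

Append 4 zeros: 1101011100000. Divide by 11101 (XOR where the leading bit is 1):
  pos 0: 11010 XOR 11101 = 00111
  pos 2: 11111 XOR 11101 = 00010
  pos 5: 10100 XOR 11101 = 01001
  pos 6: 10010 XOR 11101 = 01111
  pos 7: 11110 XOR 11101 = 00011
Remainder (last 4 bits) = 0110. This is the CRC / FCS.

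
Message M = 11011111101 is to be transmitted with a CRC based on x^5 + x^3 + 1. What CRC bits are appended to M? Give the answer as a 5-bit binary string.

Append 5 zeros: 1101111110100000. Divide by 101001 (XOR where the leading bit is 1):
  pos 0: 110111 XOR 101001 = 011110
  pos 1: 111101 XOR 101001 = 010100
  pos 2: 101001 XOR 101001 = 000000
  pos 8: 101000 XOR 101001 = 000001
Remainder (last 5 bits) = 00100. This is the CRC / FCS.

00100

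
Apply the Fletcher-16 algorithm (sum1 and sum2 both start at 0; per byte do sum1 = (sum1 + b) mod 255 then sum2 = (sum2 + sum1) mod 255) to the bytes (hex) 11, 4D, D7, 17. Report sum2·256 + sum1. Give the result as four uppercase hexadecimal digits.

F24D

Running sums (mod 255):
  after byte 0 (11): sum1=17, sum2=17
  after byte 1 (4D): sum1=94, sum2=111
  after byte 2 (D7): sum1=54, sum2=165
  after byte 3 (17): sum1=77, sum2=242
Checksum = sum2·256 + sum1 = 242·256 + 77 = 62029 = 0xF24D.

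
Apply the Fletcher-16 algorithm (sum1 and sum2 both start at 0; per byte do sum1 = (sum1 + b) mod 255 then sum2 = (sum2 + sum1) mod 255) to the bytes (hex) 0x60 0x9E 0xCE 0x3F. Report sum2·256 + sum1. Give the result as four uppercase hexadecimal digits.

3A0D

Running sums (mod 255):
  after byte 0 (0x60): sum1=96, sum2=96
  after byte 1 (0x9E): sum1=254, sum2=95
  after byte 2 (0xCE): sum1=205, sum2=45
  after byte 3 (0x3F): sum1=13, sum2=58
Checksum = sum2·256 + sum1 = 58·256 + 13 = 14861 = 0x3A0D.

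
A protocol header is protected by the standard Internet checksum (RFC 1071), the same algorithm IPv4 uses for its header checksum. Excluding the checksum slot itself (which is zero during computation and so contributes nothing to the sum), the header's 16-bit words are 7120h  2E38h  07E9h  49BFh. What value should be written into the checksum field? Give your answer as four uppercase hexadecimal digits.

0EFF

One's-complement addition (fold any carry out of bit 15 back into bit 0):
  0x7120 + 0x2E38 = 0x09F58
  0x9F58 + 0x07E9 = 0x0A741
  0xA741 + 0x49BF = 0x0F100
One's-complement sum = 0xF100.
Checksum = ~0xF100 & 0xFFFF = 0x0EFF.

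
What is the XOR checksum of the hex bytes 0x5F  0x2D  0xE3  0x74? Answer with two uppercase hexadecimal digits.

XOR the bytes together:
  start with 0x5F
  0x5F ⊕ 0x2D = 0x72
  0x72 ⊕ 0xE3 = 0x91
  0x91 ⊕ 0x74 = 0xE5

E5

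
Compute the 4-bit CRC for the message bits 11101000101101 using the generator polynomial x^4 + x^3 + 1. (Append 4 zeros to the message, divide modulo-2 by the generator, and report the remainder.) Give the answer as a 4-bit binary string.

0101

Append 4 zeros: 111010001011010000. Divide by 11001 (XOR where the leading bit is 1):
  pos 0: 11101 XOR 11001 = 00100
  pos 2: 10000 XOR 11001 = 01001
  pos 3: 10010 XOR 11001 = 01011
  pos 4: 10111 XOR 11001 = 01110
  pos 5: 11100 XOR 11001 = 00101
  pos 7: 10111 XOR 11001 = 01110
  pos 8: 11100 XOR 11001 = 00101
  pos 10: 10110 XOR 11001 = 01111
  pos 11: 11110 XOR 11001 = 00111
  pos 13: 11100 XOR 11001 = 00101
Remainder (last 4 bits) = 0101. This is the CRC / FCS.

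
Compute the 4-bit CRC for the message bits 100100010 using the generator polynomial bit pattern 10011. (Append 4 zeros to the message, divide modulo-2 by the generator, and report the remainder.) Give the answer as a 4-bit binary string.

0011

Append 4 zeros: 1001000100000. Divide by 10011 (XOR where the leading bit is 1):
  pos 0: 10010 XOR 10011 = 00001
  pos 4: 10010 XOR 10011 = 00001
  pos 8: 10000 XOR 10011 = 00011
Remainder (last 4 bits) = 0011. This is the CRC / FCS.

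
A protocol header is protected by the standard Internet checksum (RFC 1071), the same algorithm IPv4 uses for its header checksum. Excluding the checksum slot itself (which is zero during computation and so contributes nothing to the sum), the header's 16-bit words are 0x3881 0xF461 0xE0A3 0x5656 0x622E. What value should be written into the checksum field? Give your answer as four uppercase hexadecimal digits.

One's-complement addition (fold any carry out of bit 15 back into bit 0):
  0x3881 + 0xF461 = 0x12CE2 → wrap carry → 0x2CE3
  0x2CE3 + 0xE0A3 = 0x10D86 → wrap carry → 0x0D87
  0x0D87 + 0x5656 = 0x063DD
  0x63DD + 0x622E = 0x0C60B
One's-complement sum = 0xC60B.
Checksum = ~0xC60B & 0xFFFF = 0x39F4.

39F4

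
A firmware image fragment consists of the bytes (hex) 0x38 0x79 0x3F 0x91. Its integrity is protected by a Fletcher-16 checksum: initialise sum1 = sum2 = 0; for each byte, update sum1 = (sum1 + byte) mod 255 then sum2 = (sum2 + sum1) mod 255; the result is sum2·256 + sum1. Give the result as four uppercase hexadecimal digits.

Running sums (mod 255):
  after byte 0 (0x38): sum1=56, sum2=56
  after byte 1 (0x79): sum1=177, sum2=233
  after byte 2 (0x3F): sum1=240, sum2=218
  after byte 3 (0x91): sum1=130, sum2=93
Checksum = sum2·256 + sum1 = 93·256 + 130 = 23938 = 0x5D82.

5D82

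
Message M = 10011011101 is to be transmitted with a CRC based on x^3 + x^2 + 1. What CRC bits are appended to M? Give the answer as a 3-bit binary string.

110

Append 3 zeros: 10011011101000. Divide by 1101 (XOR where the leading bit is 1):
  pos 0: 1001 XOR 1101 = 0100
  pos 1: 1001 XOR 1101 = 0100
  pos 2: 1000 XOR 1101 = 0101
  pos 3: 1011 XOR 1101 = 0110
  pos 4: 1101 XOR 1101 = 0000
  pos 8: 1010 XOR 1101 = 0111
  pos 9: 1110 XOR 1101 = 0011
Remainder (last 3 bits) = 110. This is the CRC / FCS.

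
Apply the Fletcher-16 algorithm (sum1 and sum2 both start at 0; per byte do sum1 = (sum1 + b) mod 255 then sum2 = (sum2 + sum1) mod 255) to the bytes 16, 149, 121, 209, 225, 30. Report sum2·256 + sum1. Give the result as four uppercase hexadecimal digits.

Running sums (mod 255):
  after byte 0 (16): sum1=16, sum2=16
  after byte 1 (149): sum1=165, sum2=181
  after byte 2 (121): sum1=31, sum2=212
  after byte 3 (209): sum1=240, sum2=197
  after byte 4 (225): sum1=210, sum2=152
  after byte 5 (30): sum1=240, sum2=137
Checksum = sum2·256 + sum1 = 137·256 + 240 = 35312 = 0x89F0.

89F0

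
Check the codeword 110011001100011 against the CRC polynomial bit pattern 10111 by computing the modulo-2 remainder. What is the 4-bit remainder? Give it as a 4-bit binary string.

0000

Modulo-2 division of 110011001100011 by 10111:
  pos 0: 11001 XOR 10111 = 01110
  pos 1: 11101 XOR 10111 = 01010
  pos 2: 10100 XOR 10111 = 00011
  pos 5: 11011 XOR 10111 = 01100
  pos 6: 11000 XOR 10111 = 01111
  pos 7: 11110 XOR 10111 = 01001
  pos 8: 10010 XOR 10111 = 00101
  pos 10: 10111 XOR 10111 = 00000
Remainder = 0000 (zero — the frame passes the CRC check).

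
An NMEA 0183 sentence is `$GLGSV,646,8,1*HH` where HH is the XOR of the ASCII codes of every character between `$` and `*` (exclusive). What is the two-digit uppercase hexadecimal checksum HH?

58

XOR the ASCII codes of the payload characters:
  'G' = 0x47 → acc = 0x47
  'L' = 0x4C → acc = 0x0B
  'G' = 0x47 → acc = 0x4C
  'S' = 0x53 → acc = 0x1F
  'V' = 0x56 → acc = 0x49
  ',' = 0x2C → acc = 0x65
  '6' = 0x36 → acc = 0x53
  '4' = 0x34 → acc = 0x67
  '6' = 0x36 → acc = 0x51
  ',' = 0x2C → acc = 0x7D
  '8' = 0x38 → acc = 0x45
  ',' = 0x2C → acc = 0x69
  '1' = 0x31 → acc = 0x58
Checksum = 0x58.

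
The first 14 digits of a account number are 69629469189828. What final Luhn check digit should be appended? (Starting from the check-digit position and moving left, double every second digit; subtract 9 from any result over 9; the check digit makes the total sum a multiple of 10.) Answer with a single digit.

0

Partial digits right→left: 8 2 8 9 8 1 9 6 4 9 2 6 9 6
Double every second digit counting from the check-digit position (so the 1st, 3rd, 5th, ... of the partial from the right).
  doubled (with −9 where >9): 7 7 7 9 8 4 9 → sum 51
  kept as-is: 2 9 1 6 9 6 6 → sum 39
Total = 51 + 39 = 90.
Check digit = (10 − (90 mod 10)) mod 10 = 0.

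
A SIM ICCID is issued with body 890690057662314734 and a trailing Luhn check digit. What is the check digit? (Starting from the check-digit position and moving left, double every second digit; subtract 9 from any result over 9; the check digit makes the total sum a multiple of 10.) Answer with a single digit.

5

Partial digits right→left: 4 3 7 4 1 3 2 6 6 7 5 0 0 9 6 0 9 8
Double every second digit counting from the check-digit position (so the 1st, 3rd, 5th, ... of the partial from the right).
  doubled (with −9 where >9): 8 5 2 4 3 1 0 3 9 → sum 35
  kept as-is: 3 4 3 6 7 0 9 0 8 → sum 40
Total = 35 + 40 = 75.
Check digit = (10 − (75 mod 10)) mod 10 = 5.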